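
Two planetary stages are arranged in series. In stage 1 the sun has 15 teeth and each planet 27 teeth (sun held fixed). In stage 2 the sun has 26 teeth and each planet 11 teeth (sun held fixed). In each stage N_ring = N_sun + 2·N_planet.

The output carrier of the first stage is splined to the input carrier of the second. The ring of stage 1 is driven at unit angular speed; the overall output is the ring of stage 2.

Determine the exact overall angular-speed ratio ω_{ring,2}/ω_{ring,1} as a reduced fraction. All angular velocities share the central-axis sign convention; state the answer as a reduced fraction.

Stage 1: N_ring = 15 + 2·27 = 69
Stage 1: 15(ω_s−ω_c) = −69(ω_r−ω_c),  ω_s=0, ω_r=1
Stage 1: 15(0−ω_c) = −69(1−ω_c)  ⇒  84ω_c = 69  ⇒  ω_c = 23/28
  ⇒ ω_c¹/ω_r¹ = 23/28
Stage 2: N_ring = 26 + 2·11 = 48
Stage 2: 26(ω_s−ω_c) = −48(ω_r−ω_c),  ω_s=0, ω_c=1
Stage 2: ω_r = 1 − (26/48)(0−1) = 37/24
  ⇒ ω_r²/ω_c² = 37/24
Coupling ω_c² = ω_c¹ ⇒ overall = 23/28 × 37/24 = 851/672

851/672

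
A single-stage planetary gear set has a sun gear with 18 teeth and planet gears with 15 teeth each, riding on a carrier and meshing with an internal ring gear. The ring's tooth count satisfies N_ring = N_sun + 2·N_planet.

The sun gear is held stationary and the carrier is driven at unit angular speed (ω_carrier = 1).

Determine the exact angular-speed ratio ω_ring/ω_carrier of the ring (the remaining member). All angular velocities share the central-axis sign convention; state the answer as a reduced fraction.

N_ring = 18 + 2·15 = 48
18(ω_s−ω_c) = −48(ω_r−ω_c),  ω_s=0, ω_c=1
ω_r = 1 − (18/48)(0−1) = 11/8
ω_r/ω_c = 11/8

11/8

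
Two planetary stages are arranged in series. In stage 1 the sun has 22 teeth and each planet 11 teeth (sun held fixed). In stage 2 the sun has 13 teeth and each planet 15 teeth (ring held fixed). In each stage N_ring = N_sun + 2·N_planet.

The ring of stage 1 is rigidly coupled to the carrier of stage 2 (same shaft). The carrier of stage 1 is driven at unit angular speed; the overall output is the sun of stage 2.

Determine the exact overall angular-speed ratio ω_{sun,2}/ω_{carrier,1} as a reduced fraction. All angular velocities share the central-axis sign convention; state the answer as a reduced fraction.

Stage 1: N_ring = 22 + 2·11 = 44
Stage 1: 22(ω_s−ω_c) = −44(ω_r−ω_c),  ω_s=0, ω_c=1
Stage 1: ω_r = 1 − (22/44)(0−1) = 3/2
  ⇒ ω_r¹/ω_c¹ = 3/2
Stage 2: N_ring = 13 + 2·15 = 43
Stage 2: 13(ω_s−ω_c) = −43(ω_r−ω_c),  ω_r=0, ω_c=1
Stage 2: ω_s = 1 − (43/13)(0−1) = 56/13
  ⇒ ω_s²/ω_c² = 56/13
Coupling ω_c² = ω_r¹ ⇒ overall = 3/2 × 56/13 = 84/13

84/13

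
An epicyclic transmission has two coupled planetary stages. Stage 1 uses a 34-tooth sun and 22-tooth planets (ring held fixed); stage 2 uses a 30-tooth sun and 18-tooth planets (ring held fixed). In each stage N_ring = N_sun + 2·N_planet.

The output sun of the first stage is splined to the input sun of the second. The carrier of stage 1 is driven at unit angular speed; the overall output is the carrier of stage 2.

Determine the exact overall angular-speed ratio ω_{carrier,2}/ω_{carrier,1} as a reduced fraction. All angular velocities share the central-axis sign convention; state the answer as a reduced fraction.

Stage 1: N_ring = 34 + 2·22 = 78
Stage 1: 34(ω_s−ω_c) = −78(ω_r−ω_c),  ω_r=0, ω_c=1
Stage 1: ω_s = 1 − (78/34)(0−1) = 56/17
  ⇒ ω_s¹/ω_c¹ = 56/17
Stage 2: N_ring = 30 + 2·18 = 66
Stage 2: 30(ω_s−ω_c) = −66(ω_r−ω_c),  ω_r=0, ω_s=1
Stage 2: 30(1−ω_c) = −66(0−ω_c)  ⇒  96ω_c = 30  ⇒  ω_c = 5/16
  ⇒ ω_c²/ω_s² = 5/16
Coupling ω_s² = ω_s¹ ⇒ overall = 56/17 × 5/16 = 35/34

35/34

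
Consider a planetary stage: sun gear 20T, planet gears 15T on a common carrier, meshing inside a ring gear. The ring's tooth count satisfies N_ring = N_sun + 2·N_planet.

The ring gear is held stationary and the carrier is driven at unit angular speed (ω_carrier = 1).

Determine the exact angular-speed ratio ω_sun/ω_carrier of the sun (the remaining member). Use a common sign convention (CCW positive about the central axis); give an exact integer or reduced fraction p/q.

N_ring = 20 + 2·15 = 50
20(ω_s−ω_c) = −50(ω_r−ω_c),  ω_r=0, ω_c=1
ω_s = 1 − (50/20)(0−1) = 7/2
ω_s/ω_c = 7/2

7/2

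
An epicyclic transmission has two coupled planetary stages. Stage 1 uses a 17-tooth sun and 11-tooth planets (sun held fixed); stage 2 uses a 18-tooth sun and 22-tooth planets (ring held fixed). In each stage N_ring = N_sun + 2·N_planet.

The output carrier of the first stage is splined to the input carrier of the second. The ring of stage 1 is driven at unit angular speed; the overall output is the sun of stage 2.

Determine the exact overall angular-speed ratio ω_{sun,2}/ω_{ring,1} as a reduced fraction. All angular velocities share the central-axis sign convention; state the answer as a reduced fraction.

65/21

Stage 1: N_ring = 17 + 2·11 = 39
Stage 1: 17(ω_s−ω_c) = −39(ω_r−ω_c),  ω_s=0, ω_r=1
Stage 1: 17(0−ω_c) = −39(1−ω_c)  ⇒  56ω_c = 39  ⇒  ω_c = 39/56
  ⇒ ω_c¹/ω_r¹ = 39/56
Stage 2: N_ring = 18 + 2·22 = 62
Stage 2: 18(ω_s−ω_c) = −62(ω_r−ω_c),  ω_r=0, ω_c=1
Stage 2: ω_s = 1 − (62/18)(0−1) = 40/9
  ⇒ ω_s²/ω_c² = 40/9
Coupling ω_c² = ω_c¹ ⇒ overall = 39/56 × 40/9 = 65/21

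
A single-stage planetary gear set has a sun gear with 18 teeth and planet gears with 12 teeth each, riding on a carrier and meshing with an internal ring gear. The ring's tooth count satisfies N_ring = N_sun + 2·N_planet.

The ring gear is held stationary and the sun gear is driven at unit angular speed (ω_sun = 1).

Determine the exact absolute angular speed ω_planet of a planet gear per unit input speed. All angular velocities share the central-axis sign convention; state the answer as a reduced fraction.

-3/4

N_ring = 18 + 2·12 = 42
18(ω_s−ω_c) = −42(ω_r−ω_c),  ω_r=0, ω_s=1
18(1−ω_c) = −42(0−ω_c)  ⇒  60ω_c = 18  ⇒  ω_c = 3/10
sun–planet: 18·(1−3/10) = −12·(ω_p−ω_c)  ⇒  ω_p−ω_c = −(18/12)·(7/10) = -21/20
ω_p = 3/10 − 21/20 = -3/4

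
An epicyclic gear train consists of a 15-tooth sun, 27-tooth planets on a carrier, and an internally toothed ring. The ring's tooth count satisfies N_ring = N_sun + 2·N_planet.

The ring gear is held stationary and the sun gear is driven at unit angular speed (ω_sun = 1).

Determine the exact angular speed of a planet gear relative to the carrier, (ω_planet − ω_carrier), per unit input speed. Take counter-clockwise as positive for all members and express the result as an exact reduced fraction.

N_ring = 15 + 2·27 = 69
15(ω_s−ω_c) = −69(ω_r−ω_c),  ω_r=0, ω_s=1
15(1−ω_c) = −69(0−ω_c)  ⇒  84ω_c = 15  ⇒  ω_c = 5/28
sun–planet: 15·(1−5/28) = −27·(ω_p−ω_c)  ⇒  ω_p−ω_c = −(15/27)·(23/28) = -115/252

-115/252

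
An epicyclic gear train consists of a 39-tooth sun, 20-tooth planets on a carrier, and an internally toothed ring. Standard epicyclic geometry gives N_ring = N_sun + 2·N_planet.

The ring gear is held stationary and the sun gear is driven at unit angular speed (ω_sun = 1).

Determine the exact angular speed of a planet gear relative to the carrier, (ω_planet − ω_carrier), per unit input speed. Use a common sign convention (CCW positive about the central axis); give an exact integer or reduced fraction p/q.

-3081/2360

N_ring = 39 + 2·20 = 79
39(ω_s−ω_c) = −79(ω_r−ω_c),  ω_r=0, ω_s=1
39(1−ω_c) = −79(0−ω_c)  ⇒  118ω_c = 39  ⇒  ω_c = 39/118
sun–planet: 39·(1−39/118) = −20·(ω_p−ω_c)  ⇒  ω_p−ω_c = −(39/20)·(79/118) = -3081/2360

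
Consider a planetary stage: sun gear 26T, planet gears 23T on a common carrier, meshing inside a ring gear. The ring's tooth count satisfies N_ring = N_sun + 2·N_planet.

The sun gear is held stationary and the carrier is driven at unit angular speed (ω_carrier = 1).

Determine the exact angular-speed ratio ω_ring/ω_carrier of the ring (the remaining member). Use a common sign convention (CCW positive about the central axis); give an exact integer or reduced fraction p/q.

N_ring = 26 + 2·23 = 72
26(ω_s−ω_c) = −72(ω_r−ω_c),  ω_s=0, ω_c=1
ω_r = 1 − (26/72)(0−1) = 49/36
ω_r/ω_c = 49/36

49/36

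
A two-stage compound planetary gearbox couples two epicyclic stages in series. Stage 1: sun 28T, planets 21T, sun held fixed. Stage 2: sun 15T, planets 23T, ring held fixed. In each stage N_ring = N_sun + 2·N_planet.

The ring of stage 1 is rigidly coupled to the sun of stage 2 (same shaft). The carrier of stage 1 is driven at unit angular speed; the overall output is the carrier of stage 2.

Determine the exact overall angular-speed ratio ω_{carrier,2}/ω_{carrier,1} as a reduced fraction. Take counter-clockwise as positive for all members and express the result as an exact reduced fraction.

21/76

Stage 1: N_ring = 28 + 2·21 = 70
Stage 1: 28(ω_s−ω_c) = −70(ω_r−ω_c),  ω_s=0, ω_c=1
Stage 1: ω_r = 1 − (28/70)(0−1) = 7/5
  ⇒ ω_r¹/ω_c¹ = 7/5
Stage 2: N_ring = 15 + 2·23 = 61
Stage 2: 15(ω_s−ω_c) = −61(ω_r−ω_c),  ω_r=0, ω_s=1
Stage 2: 15(1−ω_c) = −61(0−ω_c)  ⇒  76ω_c = 15  ⇒  ω_c = 15/76
  ⇒ ω_c²/ω_s² = 15/76
Coupling ω_s² = ω_r¹ ⇒ overall = 7/5 × 15/76 = 21/76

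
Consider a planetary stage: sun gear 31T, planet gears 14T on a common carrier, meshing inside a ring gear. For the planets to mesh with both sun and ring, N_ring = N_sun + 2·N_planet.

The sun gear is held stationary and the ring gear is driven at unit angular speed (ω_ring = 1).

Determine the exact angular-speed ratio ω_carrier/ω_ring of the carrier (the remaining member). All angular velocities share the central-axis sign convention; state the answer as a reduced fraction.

N_ring = 31 + 2·14 = 59
31(ω_s−ω_c) = −59(ω_r−ω_c),  ω_s=0, ω_r=1
31(0−ω_c) = −59(1−ω_c)  ⇒  90ω_c = 59  ⇒  ω_c = 59/90
ω_c/ω_r = 59/90

59/90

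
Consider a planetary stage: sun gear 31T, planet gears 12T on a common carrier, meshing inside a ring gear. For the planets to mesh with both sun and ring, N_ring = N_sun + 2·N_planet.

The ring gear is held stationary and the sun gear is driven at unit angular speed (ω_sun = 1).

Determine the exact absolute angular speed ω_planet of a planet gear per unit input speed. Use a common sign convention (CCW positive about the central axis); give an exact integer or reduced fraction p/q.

-31/24

N_ring = 31 + 2·12 = 55
31(ω_s−ω_c) = −55(ω_r−ω_c),  ω_r=0, ω_s=1
31(1−ω_c) = −55(0−ω_c)  ⇒  86ω_c = 31  ⇒  ω_c = 31/86
sun–planet: 31·(1−31/86) = −12·(ω_p−ω_c)  ⇒  ω_p−ω_c = −(31/12)·(55/86) = -1705/1032
ω_p = 31/86 − 1705/1032 = -31/24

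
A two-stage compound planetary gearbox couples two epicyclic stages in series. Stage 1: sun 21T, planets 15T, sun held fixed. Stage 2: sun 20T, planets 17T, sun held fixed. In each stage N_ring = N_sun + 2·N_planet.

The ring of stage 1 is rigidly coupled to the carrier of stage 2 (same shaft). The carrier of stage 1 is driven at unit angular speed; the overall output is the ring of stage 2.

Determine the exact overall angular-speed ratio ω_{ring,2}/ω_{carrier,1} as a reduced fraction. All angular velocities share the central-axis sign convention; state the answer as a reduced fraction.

Stage 1: N_ring = 21 + 2·15 = 51
Stage 1: 21(ω_s−ω_c) = −51(ω_r−ω_c),  ω_s=0, ω_c=1
Stage 1: ω_r = 1 − (21/51)(0−1) = 24/17
  ⇒ ω_r¹/ω_c¹ = 24/17
Stage 2: N_ring = 20 + 2·17 = 54
Stage 2: 20(ω_s−ω_c) = −54(ω_r−ω_c),  ω_s=0, ω_c=1
Stage 2: ω_r = 1 − (20/54)(0−1) = 37/27
  ⇒ ω_r²/ω_c² = 37/27
Coupling ω_c² = ω_r¹ ⇒ overall = 24/17 × 37/27 = 296/153

296/153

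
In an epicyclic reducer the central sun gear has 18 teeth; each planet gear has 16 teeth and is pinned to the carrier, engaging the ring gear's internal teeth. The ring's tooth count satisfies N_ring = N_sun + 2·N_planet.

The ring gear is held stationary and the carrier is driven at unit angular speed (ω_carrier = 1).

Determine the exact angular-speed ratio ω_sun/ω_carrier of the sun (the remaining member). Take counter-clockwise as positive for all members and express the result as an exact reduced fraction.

N_ring = 18 + 2·16 = 50
18(ω_s−ω_c) = −50(ω_r−ω_c),  ω_r=0, ω_c=1
ω_s = 1 − (50/18)(0−1) = 34/9
ω_s/ω_c = 34/9

34/9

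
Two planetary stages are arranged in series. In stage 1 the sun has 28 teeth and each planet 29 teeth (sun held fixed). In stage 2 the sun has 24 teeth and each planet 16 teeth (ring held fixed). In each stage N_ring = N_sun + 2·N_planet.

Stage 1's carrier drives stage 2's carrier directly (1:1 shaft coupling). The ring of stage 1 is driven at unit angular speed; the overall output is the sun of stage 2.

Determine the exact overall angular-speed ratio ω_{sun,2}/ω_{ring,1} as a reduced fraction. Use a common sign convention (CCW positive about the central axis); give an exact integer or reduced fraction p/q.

Stage 1: N_ring = 28 + 2·29 = 86
Stage 1: 28(ω_s−ω_c) = −86(ω_r−ω_c),  ω_s=0, ω_r=1
Stage 1: 28(0−ω_c) = −86(1−ω_c)  ⇒  114ω_c = 86  ⇒  ω_c = 43/57
  ⇒ ω_c¹/ω_r¹ = 43/57
Stage 2: N_ring = 24 + 2·16 = 56
Stage 2: 24(ω_s−ω_c) = −56(ω_r−ω_c),  ω_r=0, ω_c=1
Stage 2: ω_s = 1 − (56/24)(0−1) = 10/3
  ⇒ ω_s²/ω_c² = 10/3
Coupling ω_c² = ω_c¹ ⇒ overall = 43/57 × 10/3 = 430/171

430/171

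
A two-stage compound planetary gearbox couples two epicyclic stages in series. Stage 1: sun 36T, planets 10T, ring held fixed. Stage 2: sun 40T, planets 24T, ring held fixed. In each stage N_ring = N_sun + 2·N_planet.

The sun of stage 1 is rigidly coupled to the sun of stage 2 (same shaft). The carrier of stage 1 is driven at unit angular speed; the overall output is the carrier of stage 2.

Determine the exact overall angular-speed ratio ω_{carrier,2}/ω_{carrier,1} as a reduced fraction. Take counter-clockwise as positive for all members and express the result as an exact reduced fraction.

Stage 1: N_ring = 36 + 2·10 = 56
Stage 1: 36(ω_s−ω_c) = −56(ω_r−ω_c),  ω_r=0, ω_c=1
Stage 1: ω_s = 1 − (56/36)(0−1) = 23/9
  ⇒ ω_s¹/ω_c¹ = 23/9
Stage 2: N_ring = 40 + 2·24 = 88
Stage 2: 40(ω_s−ω_c) = −88(ω_r−ω_c),  ω_r=0, ω_s=1
Stage 2: 40(1−ω_c) = −88(0−ω_c)  ⇒  128ω_c = 40  ⇒  ω_c = 5/16
  ⇒ ω_c²/ω_s² = 5/16
Coupling ω_s² = ω_s¹ ⇒ overall = 23/9 × 5/16 = 115/144

115/144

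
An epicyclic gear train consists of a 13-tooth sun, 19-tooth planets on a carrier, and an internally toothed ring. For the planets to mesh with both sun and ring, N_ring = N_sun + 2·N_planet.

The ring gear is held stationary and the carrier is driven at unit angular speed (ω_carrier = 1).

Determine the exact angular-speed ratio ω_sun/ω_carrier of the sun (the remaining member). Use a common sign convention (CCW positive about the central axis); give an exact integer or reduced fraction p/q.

64/13

N_ring = 13 + 2·19 = 51
13(ω_s−ω_c) = −51(ω_r−ω_c),  ω_r=0, ω_c=1
ω_s = 1 − (51/13)(0−1) = 64/13
ω_s/ω_c = 64/13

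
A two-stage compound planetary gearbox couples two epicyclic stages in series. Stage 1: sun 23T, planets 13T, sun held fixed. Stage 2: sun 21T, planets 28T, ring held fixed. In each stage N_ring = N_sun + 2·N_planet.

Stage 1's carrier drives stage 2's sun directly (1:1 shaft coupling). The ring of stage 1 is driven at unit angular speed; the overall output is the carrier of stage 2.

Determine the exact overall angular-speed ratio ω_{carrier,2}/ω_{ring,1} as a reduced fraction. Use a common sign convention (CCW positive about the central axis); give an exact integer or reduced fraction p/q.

Stage 1: N_ring = 23 + 2·13 = 49
Stage 1: 23(ω_s−ω_c) = −49(ω_r−ω_c),  ω_s=0, ω_r=1
Stage 1: 23(0−ω_c) = −49(1−ω_c)  ⇒  72ω_c = 49  ⇒  ω_c = 49/72
  ⇒ ω_c¹/ω_r¹ = 49/72
Stage 2: N_ring = 21 + 2·28 = 77
Stage 2: 21(ω_s−ω_c) = −77(ω_r−ω_c),  ω_r=0, ω_s=1
Stage 2: 21(1−ω_c) = −77(0−ω_c)  ⇒  98ω_c = 21  ⇒  ω_c = 3/14
  ⇒ ω_c²/ω_s² = 3/14
Coupling ω_s² = ω_c¹ ⇒ overall = 49/72 × 3/14 = 7/48

7/48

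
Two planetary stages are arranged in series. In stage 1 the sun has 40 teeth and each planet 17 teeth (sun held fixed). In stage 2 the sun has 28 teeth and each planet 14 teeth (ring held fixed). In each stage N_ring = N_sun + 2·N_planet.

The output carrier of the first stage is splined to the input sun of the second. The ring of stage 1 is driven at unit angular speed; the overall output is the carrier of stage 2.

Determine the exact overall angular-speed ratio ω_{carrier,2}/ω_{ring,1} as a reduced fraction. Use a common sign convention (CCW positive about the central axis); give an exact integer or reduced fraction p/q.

Stage 1: N_ring = 40 + 2·17 = 74
Stage 1: 40(ω_s−ω_c) = −74(ω_r−ω_c),  ω_s=0, ω_r=1
Stage 1: 40(0−ω_c) = −74(1−ω_c)  ⇒  114ω_c = 74  ⇒  ω_c = 37/57
  ⇒ ω_c¹/ω_r¹ = 37/57
Stage 2: N_ring = 28 + 2·14 = 56
Stage 2: 28(ω_s−ω_c) = −56(ω_r−ω_c),  ω_r=0, ω_s=1
Stage 2: 28(1−ω_c) = −56(0−ω_c)  ⇒  84ω_c = 28  ⇒  ω_c = 1/3
  ⇒ ω_c²/ω_s² = 1/3
Coupling ω_s² = ω_c¹ ⇒ overall = 37/57 × 1/3 = 37/171

37/171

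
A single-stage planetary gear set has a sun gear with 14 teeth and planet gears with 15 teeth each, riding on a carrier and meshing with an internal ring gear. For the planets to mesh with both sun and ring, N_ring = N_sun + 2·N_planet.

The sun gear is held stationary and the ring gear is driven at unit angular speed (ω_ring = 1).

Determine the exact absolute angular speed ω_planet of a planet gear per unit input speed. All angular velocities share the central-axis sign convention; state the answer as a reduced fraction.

22/15

N_ring = 14 + 2·15 = 44
14(ω_s−ω_c) = −44(ω_r−ω_c),  ω_s=0, ω_r=1
14(0−ω_c) = −44(1−ω_c)  ⇒  58ω_c = 44  ⇒  ω_c = 22/29
sun–planet: 14·(0−22/29) = −15·(ω_p−ω_c)  ⇒  ω_p−ω_c = −(14/15)·(-22/29) = 308/435
ω_p = 22/29 + 308/435 = 22/15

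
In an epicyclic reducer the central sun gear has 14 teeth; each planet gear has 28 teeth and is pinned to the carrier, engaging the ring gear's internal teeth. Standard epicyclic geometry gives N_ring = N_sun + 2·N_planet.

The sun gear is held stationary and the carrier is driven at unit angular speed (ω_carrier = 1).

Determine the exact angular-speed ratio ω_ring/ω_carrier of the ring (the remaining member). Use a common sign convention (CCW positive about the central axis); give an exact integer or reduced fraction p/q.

N_ring = 14 + 2·28 = 70
14(ω_s−ω_c) = −70(ω_r−ω_c),  ω_s=0, ω_c=1
ω_r = 1 − (14/70)(0−1) = 6/5
ω_r/ω_c = 6/5

6/5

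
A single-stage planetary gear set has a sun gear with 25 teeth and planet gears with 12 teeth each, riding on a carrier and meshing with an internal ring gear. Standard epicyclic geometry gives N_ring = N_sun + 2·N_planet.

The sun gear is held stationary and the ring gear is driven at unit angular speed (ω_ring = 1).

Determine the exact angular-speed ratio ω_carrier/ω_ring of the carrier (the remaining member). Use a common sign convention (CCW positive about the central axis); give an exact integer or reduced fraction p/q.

N_ring = 25 + 2·12 = 49
25(ω_s−ω_c) = −49(ω_r−ω_c),  ω_s=0, ω_r=1
25(0−ω_c) = −49(1−ω_c)  ⇒  74ω_c = 49  ⇒  ω_c = 49/74
ω_c/ω_r = 49/74

49/74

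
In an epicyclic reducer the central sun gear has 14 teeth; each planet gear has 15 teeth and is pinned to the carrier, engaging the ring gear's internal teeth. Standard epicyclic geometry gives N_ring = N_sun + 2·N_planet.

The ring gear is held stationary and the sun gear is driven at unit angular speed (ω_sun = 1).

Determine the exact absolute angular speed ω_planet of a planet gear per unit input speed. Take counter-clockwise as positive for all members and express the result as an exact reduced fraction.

-7/15

N_ring = 14 + 2·15 = 44
14(ω_s−ω_c) = −44(ω_r−ω_c),  ω_r=0, ω_s=1
14(1−ω_c) = −44(0−ω_c)  ⇒  58ω_c = 14  ⇒  ω_c = 7/29
sun–planet: 14·(1−7/29) = −15·(ω_p−ω_c)  ⇒  ω_p−ω_c = −(14/15)·(22/29) = -308/435
ω_p = 7/29 − 308/435 = -7/15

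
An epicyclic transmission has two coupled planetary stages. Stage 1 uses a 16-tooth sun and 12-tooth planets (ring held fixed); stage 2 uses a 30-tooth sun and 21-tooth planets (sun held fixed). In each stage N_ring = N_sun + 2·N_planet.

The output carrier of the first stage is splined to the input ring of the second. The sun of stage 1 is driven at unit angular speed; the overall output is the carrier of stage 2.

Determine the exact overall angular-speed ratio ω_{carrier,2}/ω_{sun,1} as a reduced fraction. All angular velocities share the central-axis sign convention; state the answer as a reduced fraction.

24/119

Stage 1: N_ring = 16 + 2·12 = 40
Stage 1: 16(ω_s−ω_c) = −40(ω_r−ω_c),  ω_r=0, ω_s=1
Stage 1: 16(1−ω_c) = −40(0−ω_c)  ⇒  56ω_c = 16  ⇒  ω_c = 2/7
  ⇒ ω_c¹/ω_s¹ = 2/7
Stage 2: N_ring = 30 + 2·21 = 72
Stage 2: 30(ω_s−ω_c) = −72(ω_r−ω_c),  ω_s=0, ω_r=1
Stage 2: 30(0−ω_c) = −72(1−ω_c)  ⇒  102ω_c = 72  ⇒  ω_c = 12/17
  ⇒ ω_c²/ω_r² = 12/17
Coupling ω_r² = ω_c¹ ⇒ overall = 2/7 × 12/17 = 24/119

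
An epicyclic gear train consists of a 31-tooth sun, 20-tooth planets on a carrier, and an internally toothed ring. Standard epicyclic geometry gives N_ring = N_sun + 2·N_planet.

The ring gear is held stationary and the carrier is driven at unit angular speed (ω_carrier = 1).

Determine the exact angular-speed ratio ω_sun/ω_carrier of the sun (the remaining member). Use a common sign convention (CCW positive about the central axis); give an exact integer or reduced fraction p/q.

N_ring = 31 + 2·20 = 71
31(ω_s−ω_c) = −71(ω_r−ω_c),  ω_r=0, ω_c=1
ω_s = 1 − (71/31)(0−1) = 102/31
ω_s/ω_c = 102/31

102/31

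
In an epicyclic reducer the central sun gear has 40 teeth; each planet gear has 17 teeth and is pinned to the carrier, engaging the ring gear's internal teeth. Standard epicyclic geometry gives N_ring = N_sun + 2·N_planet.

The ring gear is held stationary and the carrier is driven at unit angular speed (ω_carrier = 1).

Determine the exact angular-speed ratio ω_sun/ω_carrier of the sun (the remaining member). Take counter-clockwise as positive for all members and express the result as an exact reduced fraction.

57/20

N_ring = 40 + 2·17 = 74
40(ω_s−ω_c) = −74(ω_r−ω_c),  ω_r=0, ω_c=1
ω_s = 1 − (74/40)(0−1) = 57/20
ω_s/ω_c = 57/20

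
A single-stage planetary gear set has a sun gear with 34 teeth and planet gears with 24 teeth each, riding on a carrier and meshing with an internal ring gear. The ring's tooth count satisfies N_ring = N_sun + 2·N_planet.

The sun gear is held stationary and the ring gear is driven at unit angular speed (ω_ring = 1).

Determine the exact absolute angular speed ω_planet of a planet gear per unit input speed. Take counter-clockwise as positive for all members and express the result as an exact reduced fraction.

N_ring = 34 + 2·24 = 82
34(ω_s−ω_c) = −82(ω_r−ω_c),  ω_s=0, ω_r=1
34(0−ω_c) = −82(1−ω_c)  ⇒  116ω_c = 82  ⇒  ω_c = 41/58
sun–planet: 34·(0−41/58) = −24·(ω_p−ω_c)  ⇒  ω_p−ω_c = −(34/24)·(-41/58) = 697/696
ω_p = 41/58 + 697/696 = 41/24

41/24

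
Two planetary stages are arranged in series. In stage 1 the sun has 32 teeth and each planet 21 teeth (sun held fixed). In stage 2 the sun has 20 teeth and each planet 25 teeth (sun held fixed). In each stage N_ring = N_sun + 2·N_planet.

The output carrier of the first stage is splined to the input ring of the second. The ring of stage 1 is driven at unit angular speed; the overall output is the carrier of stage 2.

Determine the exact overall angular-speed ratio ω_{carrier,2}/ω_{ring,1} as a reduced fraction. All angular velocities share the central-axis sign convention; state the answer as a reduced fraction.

Stage 1: N_ring = 32 + 2·21 = 74
Stage 1: 32(ω_s−ω_c) = −74(ω_r−ω_c),  ω_s=0, ω_r=1
Stage 1: 32(0−ω_c) = −74(1−ω_c)  ⇒  106ω_c = 74  ⇒  ω_c = 37/53
  ⇒ ω_c¹/ω_r¹ = 37/53
Stage 2: N_ring = 20 + 2·25 = 70
Stage 2: 20(ω_s−ω_c) = −70(ω_r−ω_c),  ω_s=0, ω_r=1
Stage 2: 20(0−ω_c) = −70(1−ω_c)  ⇒  90ω_c = 70  ⇒  ω_c = 7/9
  ⇒ ω_c²/ω_r² = 7/9
Coupling ω_r² = ω_c¹ ⇒ overall = 37/53 × 7/9 = 259/477

259/477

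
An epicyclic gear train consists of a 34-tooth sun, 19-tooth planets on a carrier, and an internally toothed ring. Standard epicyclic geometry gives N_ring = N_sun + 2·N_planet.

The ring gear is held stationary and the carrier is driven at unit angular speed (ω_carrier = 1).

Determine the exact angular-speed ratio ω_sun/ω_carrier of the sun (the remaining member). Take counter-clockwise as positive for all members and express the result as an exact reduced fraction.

N_ring = 34 + 2·19 = 72
34(ω_s−ω_c) = −72(ω_r−ω_c),  ω_r=0, ω_c=1
ω_s = 1 − (72/34)(0−1) = 53/17
ω_s/ω_c = 53/17

53/17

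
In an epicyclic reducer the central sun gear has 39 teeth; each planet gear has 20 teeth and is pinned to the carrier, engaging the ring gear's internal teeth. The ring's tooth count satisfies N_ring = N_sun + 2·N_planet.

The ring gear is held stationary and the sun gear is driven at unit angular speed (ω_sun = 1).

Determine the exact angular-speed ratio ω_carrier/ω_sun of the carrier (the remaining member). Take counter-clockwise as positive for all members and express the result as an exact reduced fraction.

N_ring = 39 + 2·20 = 79
39(ω_s−ω_c) = −79(ω_r−ω_c),  ω_r=0, ω_s=1
39(1−ω_c) = −79(0−ω_c)  ⇒  118ω_c = 39  ⇒  ω_c = 39/118
ω_c/ω_s = 39/118

39/118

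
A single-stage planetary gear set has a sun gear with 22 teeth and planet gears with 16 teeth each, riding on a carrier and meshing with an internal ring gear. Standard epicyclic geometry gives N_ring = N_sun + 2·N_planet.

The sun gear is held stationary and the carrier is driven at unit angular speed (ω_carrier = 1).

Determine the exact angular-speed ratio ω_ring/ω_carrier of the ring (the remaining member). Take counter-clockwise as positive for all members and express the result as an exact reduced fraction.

N_ring = 22 + 2·16 = 54
22(ω_s−ω_c) = −54(ω_r−ω_c),  ω_s=0, ω_c=1
ω_r = 1 − (22/54)(0−1) = 38/27
ω_r/ω_c = 38/27

38/27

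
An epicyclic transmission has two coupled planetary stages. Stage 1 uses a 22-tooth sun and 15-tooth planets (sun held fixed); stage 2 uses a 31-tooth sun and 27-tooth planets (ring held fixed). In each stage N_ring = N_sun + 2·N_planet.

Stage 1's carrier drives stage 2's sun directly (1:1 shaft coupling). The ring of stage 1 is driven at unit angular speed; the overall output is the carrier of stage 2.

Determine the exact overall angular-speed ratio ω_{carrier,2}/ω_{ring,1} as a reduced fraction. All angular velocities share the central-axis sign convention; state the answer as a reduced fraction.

403/2146

Stage 1: N_ring = 22 + 2·15 = 52
Stage 1: 22(ω_s−ω_c) = −52(ω_r−ω_c),  ω_s=0, ω_r=1
Stage 1: 22(0−ω_c) = −52(1−ω_c)  ⇒  74ω_c = 52  ⇒  ω_c = 26/37
  ⇒ ω_c¹/ω_r¹ = 26/37
Stage 2: N_ring = 31 + 2·27 = 85
Stage 2: 31(ω_s−ω_c) = −85(ω_r−ω_c),  ω_r=0, ω_s=1
Stage 2: 31(1−ω_c) = −85(0−ω_c)  ⇒  116ω_c = 31  ⇒  ω_c = 31/116
  ⇒ ω_c²/ω_s² = 31/116
Coupling ω_s² = ω_c¹ ⇒ overall = 26/37 × 31/116 = 403/2146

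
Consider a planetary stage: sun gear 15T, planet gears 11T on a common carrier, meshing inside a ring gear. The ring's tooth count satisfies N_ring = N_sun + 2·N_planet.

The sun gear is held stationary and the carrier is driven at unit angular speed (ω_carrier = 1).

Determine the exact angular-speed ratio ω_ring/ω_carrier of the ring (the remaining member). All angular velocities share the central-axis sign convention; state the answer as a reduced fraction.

52/37

N_ring = 15 + 2·11 = 37
15(ω_s−ω_c) = −37(ω_r−ω_c),  ω_s=0, ω_c=1
ω_r = 1 − (15/37)(0−1) = 52/37
ω_r/ω_c = 52/37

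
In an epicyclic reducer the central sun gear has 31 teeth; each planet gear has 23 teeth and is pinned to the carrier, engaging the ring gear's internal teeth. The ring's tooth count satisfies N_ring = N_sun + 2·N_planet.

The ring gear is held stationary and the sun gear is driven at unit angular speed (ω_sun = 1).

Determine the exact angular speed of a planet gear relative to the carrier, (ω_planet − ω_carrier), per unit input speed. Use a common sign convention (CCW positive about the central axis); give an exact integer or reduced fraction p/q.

N_ring = 31 + 2·23 = 77
31(ω_s−ω_c) = −77(ω_r−ω_c),  ω_r=0, ω_s=1
31(1−ω_c) = −77(0−ω_c)  ⇒  108ω_c = 31  ⇒  ω_c = 31/108
sun–planet: 31·(1−31/108) = −23·(ω_p−ω_c)  ⇒  ω_p−ω_c = −(31/23)·(77/108) = -2387/2484

-2387/2484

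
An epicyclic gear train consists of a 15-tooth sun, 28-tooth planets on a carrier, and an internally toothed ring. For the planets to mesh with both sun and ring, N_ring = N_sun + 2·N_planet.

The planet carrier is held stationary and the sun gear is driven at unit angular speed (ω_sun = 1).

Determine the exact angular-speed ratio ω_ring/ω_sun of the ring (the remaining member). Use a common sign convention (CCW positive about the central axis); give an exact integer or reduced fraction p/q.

-15/71

N_ring = 15 + 2·28 = 71
15(ω_s−ω_c) = −71(ω_r−ω_c),  ω_c=0, ω_s=1
ω_r = 0 − (15/71)(1−0) = -15/71
ω_r/ω_s = -15/71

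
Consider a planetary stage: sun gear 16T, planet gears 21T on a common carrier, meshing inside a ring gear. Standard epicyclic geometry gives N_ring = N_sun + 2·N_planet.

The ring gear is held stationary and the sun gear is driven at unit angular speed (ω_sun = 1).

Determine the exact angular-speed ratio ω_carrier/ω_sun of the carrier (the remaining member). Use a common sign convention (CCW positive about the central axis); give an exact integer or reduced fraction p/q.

8/37

N_ring = 16 + 2·21 = 58
16(ω_s−ω_c) = −58(ω_r−ω_c),  ω_r=0, ω_s=1
16(1−ω_c) = −58(0−ω_c)  ⇒  74ω_c = 16  ⇒  ω_c = 8/37
ω_c/ω_s = 8/37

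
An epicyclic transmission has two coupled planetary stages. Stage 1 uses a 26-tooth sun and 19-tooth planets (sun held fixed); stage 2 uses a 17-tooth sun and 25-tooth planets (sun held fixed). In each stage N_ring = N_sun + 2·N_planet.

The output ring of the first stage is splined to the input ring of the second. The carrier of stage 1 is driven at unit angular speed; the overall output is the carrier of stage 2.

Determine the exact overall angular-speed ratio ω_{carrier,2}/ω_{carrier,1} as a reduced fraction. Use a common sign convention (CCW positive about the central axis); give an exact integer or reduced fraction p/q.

1005/896

Stage 1: N_ring = 26 + 2·19 = 64
Stage 1: 26(ω_s−ω_c) = −64(ω_r−ω_c),  ω_s=0, ω_c=1
Stage 1: ω_r = 1 − (26/64)(0−1) = 45/32
  ⇒ ω_r¹/ω_c¹ = 45/32
Stage 2: N_ring = 17 + 2·25 = 67
Stage 2: 17(ω_s−ω_c) = −67(ω_r−ω_c),  ω_s=0, ω_r=1
Stage 2: 17(0−ω_c) = −67(1−ω_c)  ⇒  84ω_c = 67  ⇒  ω_c = 67/84
  ⇒ ω_c²/ω_r² = 67/84
Coupling ω_r² = ω_r¹ ⇒ overall = 45/32 × 67/84 = 1005/896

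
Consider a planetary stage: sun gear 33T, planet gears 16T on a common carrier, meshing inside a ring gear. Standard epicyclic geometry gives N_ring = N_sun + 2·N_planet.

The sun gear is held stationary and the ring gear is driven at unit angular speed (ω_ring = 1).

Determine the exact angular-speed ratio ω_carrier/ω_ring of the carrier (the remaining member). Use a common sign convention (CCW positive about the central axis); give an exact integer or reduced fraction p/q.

65/98

N_ring = 33 + 2·16 = 65
33(ω_s−ω_c) = −65(ω_r−ω_c),  ω_s=0, ω_r=1
33(0−ω_c) = −65(1−ω_c)  ⇒  98ω_c = 65  ⇒  ω_c = 65/98
ω_c/ω_r = 65/98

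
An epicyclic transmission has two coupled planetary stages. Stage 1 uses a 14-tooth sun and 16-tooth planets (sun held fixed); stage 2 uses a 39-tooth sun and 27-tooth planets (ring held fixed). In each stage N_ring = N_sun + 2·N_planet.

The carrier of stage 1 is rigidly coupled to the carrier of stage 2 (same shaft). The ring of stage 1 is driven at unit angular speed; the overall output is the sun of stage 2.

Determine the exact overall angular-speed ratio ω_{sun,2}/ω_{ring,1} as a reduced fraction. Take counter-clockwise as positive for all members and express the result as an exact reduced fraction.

506/195

Stage 1: N_ring = 14 + 2·16 = 46
Stage 1: 14(ω_s−ω_c) = −46(ω_r−ω_c),  ω_s=0, ω_r=1
Stage 1: 14(0−ω_c) = −46(1−ω_c)  ⇒  60ω_c = 46  ⇒  ω_c = 23/30
  ⇒ ω_c¹/ω_r¹ = 23/30
Stage 2: N_ring = 39 + 2·27 = 93
Stage 2: 39(ω_s−ω_c) = −93(ω_r−ω_c),  ω_r=0, ω_c=1
Stage 2: ω_s = 1 − (93/39)(0−1) = 44/13
  ⇒ ω_s²/ω_c² = 44/13
Coupling ω_c² = ω_c¹ ⇒ overall = 23/30 × 44/13 = 506/195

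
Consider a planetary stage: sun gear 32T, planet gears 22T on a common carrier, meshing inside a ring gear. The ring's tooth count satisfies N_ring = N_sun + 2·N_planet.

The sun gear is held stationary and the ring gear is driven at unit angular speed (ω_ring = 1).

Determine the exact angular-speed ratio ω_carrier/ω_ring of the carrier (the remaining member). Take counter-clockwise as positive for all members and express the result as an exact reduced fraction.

N_ring = 32 + 2·22 = 76
32(ω_s−ω_c) = −76(ω_r−ω_c),  ω_s=0, ω_r=1
32(0−ω_c) = −76(1−ω_c)  ⇒  108ω_c = 76  ⇒  ω_c = 19/27
ω_c/ω_r = 19/27

19/27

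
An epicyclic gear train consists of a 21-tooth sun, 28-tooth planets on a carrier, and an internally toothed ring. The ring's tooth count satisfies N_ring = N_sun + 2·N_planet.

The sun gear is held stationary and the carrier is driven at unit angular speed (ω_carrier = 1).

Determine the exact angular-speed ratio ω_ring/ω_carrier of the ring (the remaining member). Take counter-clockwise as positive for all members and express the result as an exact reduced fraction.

14/11

N_ring = 21 + 2·28 = 77
21(ω_s−ω_c) = −77(ω_r−ω_c),  ω_s=0, ω_c=1
ω_r = 1 − (21/77)(0−1) = 14/11
ω_r/ω_c = 14/11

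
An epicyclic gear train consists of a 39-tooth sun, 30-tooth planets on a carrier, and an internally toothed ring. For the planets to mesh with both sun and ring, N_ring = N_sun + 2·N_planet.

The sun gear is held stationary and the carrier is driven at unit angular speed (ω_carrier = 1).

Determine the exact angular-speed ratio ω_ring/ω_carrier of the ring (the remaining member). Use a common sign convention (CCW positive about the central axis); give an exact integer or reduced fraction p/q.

46/33

N_ring = 39 + 2·30 = 99
39(ω_s−ω_c) = −99(ω_r−ω_c),  ω_s=0, ω_c=1
ω_r = 1 − (39/99)(0−1) = 46/33
ω_r/ω_c = 46/33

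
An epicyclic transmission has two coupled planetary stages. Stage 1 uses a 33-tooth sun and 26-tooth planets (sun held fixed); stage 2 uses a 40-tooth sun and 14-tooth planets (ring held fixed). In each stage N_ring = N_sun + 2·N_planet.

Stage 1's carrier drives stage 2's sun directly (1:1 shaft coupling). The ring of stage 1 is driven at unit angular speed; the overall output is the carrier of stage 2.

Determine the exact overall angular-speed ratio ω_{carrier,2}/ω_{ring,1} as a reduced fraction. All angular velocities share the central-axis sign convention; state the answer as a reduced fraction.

Stage 1: N_ring = 33 + 2·26 = 85
Stage 1: 33(ω_s−ω_c) = −85(ω_r−ω_c),  ω_s=0, ω_r=1
Stage 1: 33(0−ω_c) = −85(1−ω_c)  ⇒  118ω_c = 85  ⇒  ω_c = 85/118
  ⇒ ω_c¹/ω_r¹ = 85/118
Stage 2: N_ring = 40 + 2·14 = 68
Stage 2: 40(ω_s−ω_c) = −68(ω_r−ω_c),  ω_r=0, ω_s=1
Stage 2: 40(1−ω_c) = −68(0−ω_c)  ⇒  108ω_c = 40  ⇒  ω_c = 10/27
  ⇒ ω_c²/ω_s² = 10/27
Coupling ω_s² = ω_c¹ ⇒ overall = 85/118 × 10/27 = 425/1593

425/1593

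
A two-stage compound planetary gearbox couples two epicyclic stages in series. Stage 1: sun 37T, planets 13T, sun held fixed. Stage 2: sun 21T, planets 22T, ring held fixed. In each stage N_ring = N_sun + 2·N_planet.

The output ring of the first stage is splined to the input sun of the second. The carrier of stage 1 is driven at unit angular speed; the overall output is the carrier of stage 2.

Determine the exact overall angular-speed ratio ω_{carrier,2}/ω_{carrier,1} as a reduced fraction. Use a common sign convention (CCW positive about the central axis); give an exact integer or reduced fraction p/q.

50/129

Stage 1: N_ring = 37 + 2·13 = 63
Stage 1: 37(ω_s−ω_c) = −63(ω_r−ω_c),  ω_s=0, ω_c=1
Stage 1: ω_r = 1 − (37/63)(0−1) = 100/63
  ⇒ ω_r¹/ω_c¹ = 100/63
Stage 2: N_ring = 21 + 2·22 = 65
Stage 2: 21(ω_s−ω_c) = −65(ω_r−ω_c),  ω_r=0, ω_s=1
Stage 2: 21(1−ω_c) = −65(0−ω_c)  ⇒  86ω_c = 21  ⇒  ω_c = 21/86
  ⇒ ω_c²/ω_s² = 21/86
Coupling ω_s² = ω_r¹ ⇒ overall = 100/63 × 21/86 = 50/129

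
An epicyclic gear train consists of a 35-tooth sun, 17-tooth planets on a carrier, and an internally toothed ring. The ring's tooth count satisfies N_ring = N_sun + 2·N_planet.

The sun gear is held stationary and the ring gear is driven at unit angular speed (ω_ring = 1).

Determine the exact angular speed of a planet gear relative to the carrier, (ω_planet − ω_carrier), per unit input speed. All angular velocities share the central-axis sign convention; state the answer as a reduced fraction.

2415/1768

N_ring = 35 + 2·17 = 69
35(ω_s−ω_c) = −69(ω_r−ω_c),  ω_s=0, ω_r=1
35(0−ω_c) = −69(1−ω_c)  ⇒  104ω_c = 69  ⇒  ω_c = 69/104
sun–planet: 35·(0−69/104) = −17·(ω_p−ω_c)  ⇒  ω_p−ω_c = −(35/17)·(-69/104) = 2415/1768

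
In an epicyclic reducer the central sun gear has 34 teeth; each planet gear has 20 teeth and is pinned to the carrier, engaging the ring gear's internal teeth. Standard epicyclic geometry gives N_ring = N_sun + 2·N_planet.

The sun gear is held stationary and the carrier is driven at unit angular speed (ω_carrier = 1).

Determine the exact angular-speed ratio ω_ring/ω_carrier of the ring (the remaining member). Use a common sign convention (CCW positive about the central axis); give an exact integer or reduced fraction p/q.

N_ring = 34 + 2·20 = 74
34(ω_s−ω_c) = −74(ω_r−ω_c),  ω_s=0, ω_c=1
ω_r = 1 − (34/74)(0−1) = 54/37
ω_r/ω_c = 54/37

54/37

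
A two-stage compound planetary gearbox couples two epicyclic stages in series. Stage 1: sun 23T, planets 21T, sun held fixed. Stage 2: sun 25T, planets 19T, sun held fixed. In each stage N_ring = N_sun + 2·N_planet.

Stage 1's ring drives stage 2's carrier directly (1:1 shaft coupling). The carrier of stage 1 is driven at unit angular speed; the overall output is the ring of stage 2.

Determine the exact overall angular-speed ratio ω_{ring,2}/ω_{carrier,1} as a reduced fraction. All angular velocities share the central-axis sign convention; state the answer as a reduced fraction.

7744/4095

Stage 1: N_ring = 23 + 2·21 = 65
Stage 1: 23(ω_s−ω_c) = −65(ω_r−ω_c),  ω_s=0, ω_c=1
Stage 1: ω_r = 1 − (23/65)(0−1) = 88/65
  ⇒ ω_r¹/ω_c¹ = 88/65
Stage 2: N_ring = 25 + 2·19 = 63
Stage 2: 25(ω_s−ω_c) = −63(ω_r−ω_c),  ω_s=0, ω_c=1
Stage 2: ω_r = 1 − (25/63)(0−1) = 88/63
  ⇒ ω_r²/ω_c² = 88/63
Coupling ω_c² = ω_r¹ ⇒ overall = 88/65 × 88/63 = 7744/4095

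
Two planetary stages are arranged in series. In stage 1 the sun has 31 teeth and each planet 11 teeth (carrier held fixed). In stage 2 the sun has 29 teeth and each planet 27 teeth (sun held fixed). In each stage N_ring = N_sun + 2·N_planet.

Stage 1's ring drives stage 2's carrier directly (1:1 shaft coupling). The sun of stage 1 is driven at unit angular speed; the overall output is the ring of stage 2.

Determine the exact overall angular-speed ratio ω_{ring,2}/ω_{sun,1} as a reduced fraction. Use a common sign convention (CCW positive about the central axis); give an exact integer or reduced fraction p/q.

Stage 1: N_ring = 31 + 2·11 = 53
Stage 1: 31(ω_s−ω_c) = −53(ω_r−ω_c),  ω_c=0, ω_s=1
Stage 1: ω_r = 0 − (31/53)(1−0) = -31/53
  ⇒ ω_r¹/ω_s¹ = -31/53
Stage 2: N_ring = 29 + 2·27 = 83
Stage 2: 29(ω_s−ω_c) = −83(ω_r−ω_c),  ω_s=0, ω_c=1
Stage 2: ω_r = 1 − (29/83)(0−1) = 112/83
  ⇒ ω_r²/ω_c² = 112/83
Coupling ω_c² = ω_r¹ ⇒ overall = -31/53 × 112/83 = -3472/4399

-3472/4399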